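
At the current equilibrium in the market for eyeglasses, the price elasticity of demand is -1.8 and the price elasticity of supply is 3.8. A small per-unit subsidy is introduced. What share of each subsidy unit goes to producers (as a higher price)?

Producer share = 9/28

For a small subsidy around the equilibrium, the benefit split depends on the relative slopes, which at a point are proportional to the elasticities.
Buyer share = εs/(εs + |εd|) = 3.8/(3.8 + 1.8) = 19/28; seller share = |εd|/(εs + |εd|) = 9/28.
So producers capture 9/28 of the subsidy.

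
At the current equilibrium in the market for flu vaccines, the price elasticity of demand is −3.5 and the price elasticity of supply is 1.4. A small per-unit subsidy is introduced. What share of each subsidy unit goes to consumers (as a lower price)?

For a small subsidy around the equilibrium, the benefit split depends on the relative slopes, which at a point are proportional to the elasticities.
Buyer share = εs/(εs + |εd|) = 1.4/(1.4 + 3.5) = 2/7; seller share = |εd|/(εs + |εd|) = 5/7.

Consumer share = 2/7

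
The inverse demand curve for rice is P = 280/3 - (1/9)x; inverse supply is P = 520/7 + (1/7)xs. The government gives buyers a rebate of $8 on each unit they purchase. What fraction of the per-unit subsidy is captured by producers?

Pre-subsidy: 280/3 - (1/9)x = 520/7 + (1/7)x gives x* = 75 and P* = 85.
With the rebate, buyers effectively pay Pb = Ps − 8, where Ps is the price sellers receive.
On the curves, Pb = 280/3 - (1/9)x and Ps = 520/7 + (1/7)x; the wedge Ps − Pb = 8 gives 520/7 + (1/7)x − (280/3 - (1/9)x) = 8, so x' = 106.5.
Then Pb = 280/3 − (1/9)·106.5 = 81.5 and Ps = 520/7 + (1/7)·106.5 = 89.5.
Buyers' price falls by P* − Pb = 85 − 81.5 = 3.5; sellers' price rises by Ps − P* = 89.5 − 85 = 4.5.
So producers capture 4.5/8 = 0.5625 of each unit of subsidy.

Producer share = 0.5625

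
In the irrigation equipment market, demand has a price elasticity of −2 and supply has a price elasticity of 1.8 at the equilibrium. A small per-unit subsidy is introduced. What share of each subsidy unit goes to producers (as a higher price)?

Producer share = 10/19

For a small subsidy around the equilibrium, the benefit split depends on the relative slopes, which at a point are proportional to the elasticities.
Buyer share = εs/(εs + |εd|) = 1.8/(1.8 + 2) = 9/19; seller share = |εd|/(εs + |εd|) = 10/19.
So producers capture 10/19 of the subsidy.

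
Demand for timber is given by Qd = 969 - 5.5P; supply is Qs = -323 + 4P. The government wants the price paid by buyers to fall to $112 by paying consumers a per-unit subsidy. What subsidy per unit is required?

Required subsidy s = $57 per unit

At a buyer price of 112, quantity demanded is 969 − 5.5·112 = 353.
Sellers supply 353 only when they receive Ps with -323 + 4·Ps = 353, i.e. Ps = 169.
s = Ps − Pb = 169 − 112 = 57.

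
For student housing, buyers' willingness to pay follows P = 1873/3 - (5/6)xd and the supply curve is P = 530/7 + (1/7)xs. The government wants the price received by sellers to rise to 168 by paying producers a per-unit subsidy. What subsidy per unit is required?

At a seller price of 168, quantity supplied is -530 + 7·168 = 646.
Buyers absorb 646 only when they pay Pb = 1873/3 − (5/6)·646 = 86.
s = Ps − Pb = 168 − 86 = 82.

Required subsidy s = 82 per unit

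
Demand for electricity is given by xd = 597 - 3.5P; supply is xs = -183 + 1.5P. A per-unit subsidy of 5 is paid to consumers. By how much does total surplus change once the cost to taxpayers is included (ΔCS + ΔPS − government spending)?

Pre-subsidy: 597 - 3.5P = -183 + 1.5P gives P* = 156, x* = 51.
With the rebate, buyers effectively pay Pb = Ps − 5, where Ps is the price sellers receive.
Demand in terms of Ps becomes xd = 597 − 3.5(Ps − 5) = 614.5 - 3.5Ps. Setting this equal to supply: 614.5 - 3.5Ps = -183 + 1.5Ps, so Ps = 159.5.
Buyers pay Pb = 159.5 − 5 = 154.5; x' = -183 + 1.5·159.5 = 56.25.
ΔCS = ½(51 + 56.25)(156 − 154.5) = 80.4375; ΔPS = ½(51 + 56.25)(159.5 − 156) = 187.6875.
Government spending = 5 × 56.25 = 281.25.
Net change = 80.4375 + 187.6875 − 281.25 = -13.125. The loss equals the DWL triangle ½·5·5.25.

Net change in total surplus = -13.125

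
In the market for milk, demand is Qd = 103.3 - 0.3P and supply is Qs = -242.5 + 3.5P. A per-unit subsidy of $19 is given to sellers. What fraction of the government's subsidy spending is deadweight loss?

DWL / government spending = 21/650

Pre-subsidy: 103.3 - 0.3P = -242.5 + 3.5P gives P* = 91, Q* = 76.
With the subsidy, sellers receive Ps = Pb + 19 for each unit, where Pb is the price buyers pay.
Supply in terms of Pb becomes Qs = -242.5 + 3.5(Pb + 19) = -176 + 3.5Pb. Setting this equal to demand: 103.3 - 0.3Pb = -176 + 3.5Pb, so Pb = 73.5.
Sellers receive Ps = 73.5 + 19 = 92.5; Q' = 103.3 − 0.3·73.5 = 81.25.
ΔCS = ½(76 + 81.25)(91 − 73.5) = 1375.9375; ΔPS = ½(76 + 81.25)(92.5 − 91) = 117.9375.
Government spending = 19 × 81.25 = 1543.75.
DWL = ½ × 19 × (81.25 − 76) = 49.875; fraction = 49.875 / 1543.75 = 21/650.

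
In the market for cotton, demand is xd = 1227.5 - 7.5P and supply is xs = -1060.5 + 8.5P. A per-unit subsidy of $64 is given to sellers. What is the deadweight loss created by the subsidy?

Deadweight loss = $8160

Pre-subsidy: 1227.5 - 7.5P = -1060.5 + 8.5P gives P* = 143, x* = 155.
With the subsidy, sellers receive Ps = Pb + 64 for each unit, where Pb is the price buyers pay.
Supply in terms of Pb becomes xs = -1060.5 + 8.5(Pb + 64) = -516.5 + 8.5Pb. Setting this equal to demand: 1227.5 - 7.5Pb = -516.5 + 8.5Pb, so Pb = 109.
Sellers receive Ps = 109 + 64 = 173; x' = 1227.5 − 7.5·109 = 410.
The subsidy expands output by 410 − 155 = 255 past the efficient level; on those units the gap between marginal cost and willingness to pay runs from 0 up to 64.
DWL = ½ × 64 × 255 = 8160.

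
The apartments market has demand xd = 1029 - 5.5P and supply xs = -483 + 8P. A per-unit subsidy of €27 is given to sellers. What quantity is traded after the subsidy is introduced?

Pre-subsidy: 1029 - 5.5P = -483 + 8P gives P* = 112, x* = 413.
With the subsidy, sellers receive Ps = Pb + 27 for each unit, where Pb is the price buyers pay.
Supply in terms of Pb becomes xs = -483 + 8(Pb + 27) = -267 + 8Pb. Setting this equal to demand: 1029 - 5.5Pb = -267 + 8Pb, so Pb = 96.
Sellers receive Ps = 96 + 27 = 123; x' = 1029 − 5.5·96 = 501.

x' = 501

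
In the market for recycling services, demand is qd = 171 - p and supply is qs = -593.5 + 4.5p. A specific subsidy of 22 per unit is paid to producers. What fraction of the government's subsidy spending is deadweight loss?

Pre-subsidy: 171 - p = -593.5 + 4.5p gives p* = 139, q* = 32.
With the subsidy, sellers receive ps = pb + 22 for each unit, where pb is the price buyers pay.
Supply in terms of pb becomes qs = -593.5 + 4.5(pb + 22) = -494.5 + 4.5pb. Setting this equal to demand: 171 - pb = -494.5 + 4.5pb, so pb = 121.
Sellers receive ps = 121 + 22 = 143; q' = 171 − 1·121 = 50.
ΔCS = ½(32 + 50)(139 − 121) = 738; ΔPS = ½(32 + 50)(143 − 139) = 164.
Government spending = 22 × 50 = 1100.
DWL = ½ × 22 × (50 − 32) = 198; fraction = 198 / 1100 = 0.18.

DWL / government spending = 0.18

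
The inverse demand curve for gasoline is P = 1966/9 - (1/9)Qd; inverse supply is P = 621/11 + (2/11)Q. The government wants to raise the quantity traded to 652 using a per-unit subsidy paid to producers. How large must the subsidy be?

At Q = 652, from the demand curve buyers pay Pb = 1966/9 − (1/9)·652 = 146; from the supply curve sellers need Ps = 621/11 + (2/11)·652 = 175.
The subsidy must fill the gap: s = Ps − Pb = 175 − 146 = 29.

Required subsidy s = 29 per unit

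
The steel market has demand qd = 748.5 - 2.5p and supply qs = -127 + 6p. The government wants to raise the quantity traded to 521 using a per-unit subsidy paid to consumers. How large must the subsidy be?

Required subsidy s = 17 per unit

At q = 521, invert demand for the buyer price: pb = (748.5 − 521)/2.5 = 91; invert supply for the seller price: ps = (521 − (-127))/6 = 108.
The subsidy must fill the gap: s = ps − pb = 108 − 91 = 17.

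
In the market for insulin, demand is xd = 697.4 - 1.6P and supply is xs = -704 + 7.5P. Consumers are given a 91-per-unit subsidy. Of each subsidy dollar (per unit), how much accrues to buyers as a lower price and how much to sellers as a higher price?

Pre-subsidy: 697.4 - 1.6P = -704 + 7.5P gives P* = 154, x* = 451.
With the rebate, buyers effectively pay Pb = Ps − 91, where Ps is the price sellers receive.
Demand in terms of Ps becomes xd = 697.4 − 1.6(Ps − 91) = 843 - 1.6Ps. Setting this equal to supply: 843 - 1.6Ps = -704 + 7.5Ps, so Ps = 170.
Buyers pay Pb = 170 − 91 = 79; x' = -704 + 7.5·170 = 571.
Buyers' price falls by P* − Pb = 154 − 79 = 75; sellers' price rises by Ps − P* = 170 − 154 = 16.

Buyers gain 75 per unit; sellers gain 16 per unit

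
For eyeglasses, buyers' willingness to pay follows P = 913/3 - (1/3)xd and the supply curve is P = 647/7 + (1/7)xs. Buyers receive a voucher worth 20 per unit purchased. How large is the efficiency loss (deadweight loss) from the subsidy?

Deadweight loss = 420

Pre-subsidy: 913/3 - (1/3)x = 647/7 + (1/7)x gives x* = 445 and P* = 156.
With the rebate, buyers effectively pay Pb = Ps − 20, where Ps is the price sellers receive.
On the curves, Pb = 913/3 - (1/3)x and Ps = 647/7 + (1/7)x; the wedge Ps − Pb = 20 gives 647/7 + (1/7)x − (913/3 - (1/3)x) = 20, so x' = 487.
Then Pb = 913/3 − (1/3)·487 = 142 and Ps = 647/7 + (1/7)·487 = 162.
The subsidy expands output by 487 − 445 = 42 past the efficient level; on those units the gap between marginal cost and willingness to pay runs from 0 up to 20.
DWL = ½ × 20 × 42 = 420.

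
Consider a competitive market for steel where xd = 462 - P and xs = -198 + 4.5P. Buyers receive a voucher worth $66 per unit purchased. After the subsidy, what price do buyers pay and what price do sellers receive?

Buyers pay $66; sellers receive $132

Pre-subsidy: 462 - P = -198 + 4.5P gives P* = 120, x* = 342.
With the rebate, buyers effectively pay Pb = Ps − 66, where Ps is the price sellers receive.
Demand in terms of Ps becomes xd = 462 − 1(Ps − 66) = 528 - Ps. Setting this equal to supply: 528 - Ps = -198 + 4.5Ps, so Ps = 132.
Buyers pay Pb = 132 − 66 = 66; x' = -198 + 4.5·132 = 396.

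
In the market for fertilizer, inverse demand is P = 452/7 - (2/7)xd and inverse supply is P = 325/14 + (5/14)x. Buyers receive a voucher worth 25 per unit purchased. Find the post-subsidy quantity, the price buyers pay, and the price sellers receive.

Pre-subsidy: 452/7 - (2/7)x = 325/14 + (5/14)x gives x* = 193/3 and P* = 970/21.
With the rebate, buyers effectively pay Pb = Ps − 25, where Ps is the price sellers receive.
On the curves, Pb = 452/7 - (2/7)x and Ps = 325/14 + (5/14)x; the wedge Ps − Pb = 25 gives 325/14 + (5/14)x − (452/7 - (2/7)x) = 25, so x' = 929/9.
Then Pb = 452/7 − (2/7)·(929/9) = 2210/63 and Ps = 325/14 + (5/14)·(929/9) = 3785/63.

x' = 929/9; buyers pay 2210/63; sellers receive 3785/63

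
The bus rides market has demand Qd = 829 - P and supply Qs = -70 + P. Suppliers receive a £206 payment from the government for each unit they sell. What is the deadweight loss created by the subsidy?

Pre-subsidy: 829 - P = -70 + P gives P* = 449.5, Q* = 379.5.
With the subsidy, sellers receive Ps = Pb + 206 for each unit, where Pb is the price buyers pay.
Supply in terms of Pb becomes Qs = -70 + 1(Pb + 206) = 136 + Pb. Setting this equal to demand: 829 - Pb = 136 + Pb, so Pb = 346.5.
Sellers receive Ps = 346.5 + 206 = 552.5; Q' = 829 − 1·346.5 = 482.5.
The subsidy expands output by 482.5 − 379.5 = 103 past the efficient level; on those units the gap between marginal cost and willingness to pay runs from 0 up to 206.
DWL = ½ × 206 × 103 = 10609.

Deadweight loss = £10609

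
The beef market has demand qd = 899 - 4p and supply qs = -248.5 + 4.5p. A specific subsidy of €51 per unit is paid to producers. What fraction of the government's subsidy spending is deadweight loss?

Pre-subsidy: 899 - 4p = -248.5 + 4.5p gives p* = 135, q* = 359.
With the subsidy, sellers receive ps = pb + 51 for each unit, where pb is the price buyers pay.
Supply in terms of pb becomes qs = -248.5 + 4.5(pb + 51) = -19 + 4.5pb. Setting this equal to demand: 899 - 4pb = -19 + 4.5pb, so pb = 108.
Sellers receive ps = 108 + 51 = 159; q' = 899 − 4·108 = 467.
ΔCS = ½(359 + 467)(135 − 108) = 11151; ΔPS = ½(359 + 467)(159 − 135) = 9912.
Government spending = 51 × 467 = 23817.
DWL = ½ × 51 × (467 − 359) = 2754; fraction = 2754 / 23817 = 54/467.

DWL / government spending = 54/467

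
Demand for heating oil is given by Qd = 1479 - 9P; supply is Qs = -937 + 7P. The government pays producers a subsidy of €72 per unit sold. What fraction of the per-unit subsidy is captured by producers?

Producer share = 0.5625

Pre-subsidy: 1479 - 9P = -937 + 7P gives P* = 151, Q* = 120.
With the subsidy, sellers receive Ps = Pb + 72 for each unit, where Pb is the price buyers pay.
Supply in terms of Pb becomes Qs = -937 + 7(Pb + 72) = -433 + 7Pb. Setting this equal to demand: 1479 - 9Pb = -433 + 7Pb, so Pb = 119.5.
Sellers receive Ps = 119.5 + 72 = 191.5; Q' = 1479 − 9·119.5 = 403.5.
Buyers' price falls by P* − Pb = 151 − 119.5 = 31.5; sellers' price rises by Ps − P* = 191.5 − 151 = 40.5.
So producers capture 40.5/72 = 0.5625 of each unit of subsidy.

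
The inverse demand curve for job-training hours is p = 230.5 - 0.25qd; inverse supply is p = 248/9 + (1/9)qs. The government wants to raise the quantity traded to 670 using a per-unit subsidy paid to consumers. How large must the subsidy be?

Required subsidy s = 39 per unit

At q = 670, from the demand curve buyers pay pb = 230.5 − 0.25·670 = 63; from the supply curve sellers need ps = 248/9 + (1/9)·670 = 102.
The subsidy must fill the gap: s = ps − pb = 102 − 63 = 39.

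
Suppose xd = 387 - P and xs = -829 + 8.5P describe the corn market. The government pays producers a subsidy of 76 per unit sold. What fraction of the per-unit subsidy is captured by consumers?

Consumer share = 17/19

Pre-subsidy: 387 - P = -829 + 8.5P gives P* = 128, x* = 259.
With the subsidy, sellers receive Ps = Pb + 76 for each unit, where Pb is the price buyers pay.
Supply in terms of Pb becomes xs = -829 + 8.5(Pb + 76) = -183 + 8.5Pb. Setting this equal to demand: 387 - Pb = -183 + 8.5Pb, so Pb = 60.
Sellers receive Ps = 60 + 76 = 136; x' = 387 − 1·60 = 327.
Buyers' price falls by P* − Pb = 128 − 60 = 68; sellers' price rises by Ps − P* = 136 − 128 = 8.
So consumers capture 68/76 = 17/19 of each unit of subsidy.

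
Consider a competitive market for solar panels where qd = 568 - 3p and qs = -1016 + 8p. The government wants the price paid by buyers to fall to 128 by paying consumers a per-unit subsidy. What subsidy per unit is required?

Required subsidy s = 22 per unit

At a buyer price of 128, quantity demanded is 568 − 3·128 = 184.
Sellers supply 184 only when they receive ps with -1016 + 8·ps = 184, i.e. ps = 150.
s = ps − pb = 150 − 128 = 22.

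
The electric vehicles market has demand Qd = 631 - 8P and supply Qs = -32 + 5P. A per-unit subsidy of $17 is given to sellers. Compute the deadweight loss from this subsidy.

Deadweight loss = 5780/13

Pre-subsidy: 631 - 8P = -32 + 5P gives P* = 51, Q* = 223.
With the subsidy, sellers receive Ps = Pb + 17 for each unit, where Pb is the price buyers pay.
Supply in terms of Pb becomes Qs = -32 + 5(Pb + 17) = 53 + 5Pb. Setting this equal to demand: 631 - 8Pb = 53 + 5Pb, so Pb = 578/13.
Sellers receive Ps = 578/13 + 17 = 799/13; Q' = 631 − 8·(578/13) = 3579/13.
The subsidy expands output by 3579/13 − 223 = 680/13 past the efficient level; on those units the gap between marginal cost and willingness to pay runs from 0 up to 17.
DWL = ½ × 17 × 680/13 = 5780/13.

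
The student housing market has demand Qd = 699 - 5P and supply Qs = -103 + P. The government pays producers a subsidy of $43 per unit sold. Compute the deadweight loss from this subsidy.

Deadweight loss = 9245/12

Pre-subsidy: 699 - 5P = -103 + P gives P* = 401/3, Q* = 92/3.
With the subsidy, sellers receive Ps = Pb + 43 for each unit, where Pb is the price buyers pay.
Supply in terms of Pb becomes Qs = -103 + 1(Pb + 43) = -60 + Pb. Setting this equal to demand: 699 - 5Pb = -60 + Pb, so Pb = 126.5.
Sellers receive Ps = 126.5 + 43 = 169.5; Q' = 699 − 5·126.5 = 66.5.
The subsidy expands output by 66.5 − 92/3 = 215/6 past the efficient level; on those units the gap between marginal cost and willingness to pay runs from 0 up to 43.
DWL = ½ × 43 × 215/6 = 9245/12.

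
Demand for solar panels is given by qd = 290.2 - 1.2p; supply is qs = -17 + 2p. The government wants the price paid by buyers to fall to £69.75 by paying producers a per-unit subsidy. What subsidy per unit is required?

At a buyer price of 69.75, quantity demanded is 290.2 − 1.2·69.75 = 206.5.
Sellers supply 206.5 only when they receive ps with -17 + 2·ps = 206.5, i.e. ps = 111.75.
s = ps − pb = 111.75 − 69.75 = 42.

Required subsidy s = £42 per unit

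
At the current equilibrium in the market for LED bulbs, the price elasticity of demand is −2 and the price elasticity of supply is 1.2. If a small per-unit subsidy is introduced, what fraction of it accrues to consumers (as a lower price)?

For a small subsidy around the equilibrium, the benefit split depends on the relative slopes, which at a point are proportional to the elasticities.
Buyer share = εs/(εs + |εd|) = 1.2/(1.2 + 2) = 0.375; seller share = |εd|/(εs + |εd|) = 0.625.

Consumer share = 0.375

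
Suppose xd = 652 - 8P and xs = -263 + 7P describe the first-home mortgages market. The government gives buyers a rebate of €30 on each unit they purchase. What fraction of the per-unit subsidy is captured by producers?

Producer share = 8/15

Pre-subsidy: 652 - 8P = -263 + 7P gives P* = 61, x* = 164.
With the rebate, buyers effectively pay Pb = Ps − 30, where Ps is the price sellers receive.
Demand in terms of Ps becomes xd = 652 − 8(Ps − 30) = 892 - 8Ps. Setting this equal to supply: 892 - 8Ps = -263 + 7Ps, so Ps = 77.
Buyers pay Pb = 77 − 30 = 47; x' = -263 + 7·77 = 276.
Buyers' price falls by P* − Pb = 61 − 47 = 14; sellers' price rises by Ps − P* = 77 − 61 = 16.
So producers capture 16/30 = 8/15 of each unit of subsidy.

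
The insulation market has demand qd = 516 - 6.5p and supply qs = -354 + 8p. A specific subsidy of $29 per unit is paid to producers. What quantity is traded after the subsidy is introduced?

q' = 230

Pre-subsidy: 516 - 6.5p = -354 + 8p gives p* = 60, q* = 126.
With the subsidy, sellers receive ps = pb + 29 for each unit, where pb is the price buyers pay.
Supply in terms of pb becomes qs = -354 + 8(pb + 29) = -122 + 8pb. Setting this equal to demand: 516 - 6.5pb = -122 + 8pb, so pb = 44.
Sellers receive ps = 44 + 29 = 73; q' = 516 − 6.5·44 = 230.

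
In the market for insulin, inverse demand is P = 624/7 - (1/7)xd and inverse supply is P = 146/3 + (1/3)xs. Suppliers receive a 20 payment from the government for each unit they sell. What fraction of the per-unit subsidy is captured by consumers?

Pre-subsidy: 624/7 - (1/7)x = 146/3 + (1/3)x gives x* = 85 and P* = 77.
With the subsidy, sellers receive Ps = Pb + 20 for each unit, where Pb is the price buyers pay.
On the curves, Pb = 624/7 - (1/7)x and Ps = 146/3 + (1/3)x; the wedge Ps − Pb = 20 gives 146/3 + (1/3)x − (624/7 - (1/7)x) = 20, so x' = 127.
Then Pb = 624/7 − (1/7)·127 = 71 and Ps = 146/3 + (1/3)·127 = 91.
Buyers' price falls by P* − Pb = 77 − 71 = 6; sellers' price rises by Ps − P* = 91 − 77 = 14.
So consumers capture 6/20 = 0.3 of each unit of subsidy.

Consumer share = 0.3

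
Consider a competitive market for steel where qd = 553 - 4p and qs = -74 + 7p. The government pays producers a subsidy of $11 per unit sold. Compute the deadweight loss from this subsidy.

Deadweight loss = $154

Pre-subsidy: 553 - 4p = -74 + 7p gives p* = 57, q* = 325.
With the subsidy, sellers receive ps = pb + 11 for each unit, where pb is the price buyers pay.
Supply in terms of pb becomes qs = -74 + 7(pb + 11) = 3 + 7pb. Setting this equal to demand: 553 - 4pb = 3 + 7pb, so pb = 50.
Sellers receive ps = 50 + 11 = 61; q' = 553 − 4·50 = 353.
The subsidy expands output by 353 − 325 = 28 past the efficient level; on those units the gap between marginal cost and willingness to pay runs from 0 up to 11.
DWL = ½ × 11 × 28 = 154.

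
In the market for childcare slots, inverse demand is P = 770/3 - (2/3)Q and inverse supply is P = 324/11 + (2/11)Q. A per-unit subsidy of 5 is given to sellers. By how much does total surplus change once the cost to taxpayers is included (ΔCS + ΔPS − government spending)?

Pre-subsidy: 770/3 - (2/3)Q = 324/11 + (2/11)Q gives Q* = 3749/14 and P* = 547/7.
With the subsidy, sellers receive Ps = Pb + 5 for each unit, where Pb is the price buyers pay.
On the curves, Pb = 770/3 - (2/3)Q and Ps = 324/11 + (2/11)Q; the wedge Ps − Pb = 5 gives 324/11 + (2/11)Q − (770/3 - (2/3)Q) = 5, so Q' = 7663/28.
Then Pb = 770/3 − (2/3)·(7663/28) = 1039/14 and Ps = 324/11 + (2/11)·(7663/28) = 1109/14.
ΔCS = ½(3749/14 + 7663/28)(547/7 − 1039/14) = 833855/784; ΔPS = ½(3749/14 + 7663/28)(1109/14 − 547/7) = 227415/784.
Government spending = 5 × 7663/28 = 38315/28.
Net change = 833855/784 + 227415/784 − 38315/28 = -825/56. The loss equals the DWL triangle ½·5·165/28.

Net change in total surplus = -825/56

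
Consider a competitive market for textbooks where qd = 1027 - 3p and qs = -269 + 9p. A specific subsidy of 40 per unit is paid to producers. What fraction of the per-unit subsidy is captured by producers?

Producer share = 0.25

Pre-subsidy: 1027 - 3p = -269 + 9p gives p* = 108, q* = 703.
With the subsidy, sellers receive ps = pb + 40 for each unit, where pb is the price buyers pay.
Supply in terms of pb becomes qs = -269 + 9(pb + 40) = 91 + 9pb. Setting this equal to demand: 1027 - 3pb = 91 + 9pb, so pb = 78.
Sellers receive ps = 78 + 40 = 118; q' = 1027 − 3·78 = 793.
Buyers' price falls by p* − pb = 108 − 78 = 30; sellers' price rises by ps − p* = 118 − 108 = 10.
So producers capture 10/40 = 0.25 of each unit of subsidy.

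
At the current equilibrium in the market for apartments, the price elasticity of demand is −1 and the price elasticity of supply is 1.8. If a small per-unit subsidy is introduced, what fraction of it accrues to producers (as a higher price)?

Producer share = 5/14

For a small subsidy around the equilibrium, the benefit split depends on the relative slopes, which at a point are proportional to the elasticities.
Buyer share = εs/(εs + |εd|) = 1.8/(1.8 + 1) = 9/14; seller share = |εd|/(εs + |εd|) = 5/14.
So producers capture 5/14 of the subsidy.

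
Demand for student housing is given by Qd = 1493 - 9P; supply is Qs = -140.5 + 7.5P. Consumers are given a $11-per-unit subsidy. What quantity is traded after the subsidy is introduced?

Q' = 647

Pre-subsidy: 1493 - 9P = -140.5 + 7.5P gives P* = 99, Q* = 602.
With the rebate, buyers effectively pay Pb = Ps − 11, where Ps is the price sellers receive.
Demand in terms of Ps becomes Qd = 1493 − 9(Ps − 11) = 1592 - 9Ps. Setting this equal to supply: 1592 - 9Ps = -140.5 + 7.5Ps, so Ps = 105.
Buyers pay Pb = 105 − 11 = 94; Q' = -140.5 + 7.5·105 = 647.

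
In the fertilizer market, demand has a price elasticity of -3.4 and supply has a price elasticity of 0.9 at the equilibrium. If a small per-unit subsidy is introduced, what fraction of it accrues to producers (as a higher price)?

For a small subsidy around the equilibrium, the benefit split depends on the relative slopes, which at a point are proportional to the elasticities.
Buyer share = εs/(εs + |εd|) = 0.9/(0.9 + 3.4) = 9/43; seller share = |εd|/(εs + |εd|) = 34/43.
So producers capture 34/43 of the subsidy.

Producer share = 34/43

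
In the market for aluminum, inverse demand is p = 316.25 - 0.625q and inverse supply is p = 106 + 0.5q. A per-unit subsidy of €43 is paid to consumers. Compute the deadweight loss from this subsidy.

Deadweight loss = 7396/9

Pre-subsidy: 316.25 - 0.625q = 106 + 0.5q gives q* = 1682/9 and p* = 1795/9.
With the rebate, buyers effectively pay pb = ps − 43, where ps is the price sellers receive.
On the curves, pb = 316.25 - 0.625q and ps = 106 + 0.5q; the wedge ps − pb = 43 gives 106 + 0.5q − (316.25 - 0.625q) = 43, so q' = 2026/9.
Then pb = 316.25 − 0.625·(2026/9) = 1580/9 and ps = 106 + 0.5·(2026/9) = 1967/9.
The subsidy expands output by 2026/9 − 1682/9 = 344/9 past the efficient level; on those units the gap between marginal cost and willingness to pay runs from 0 up to 43.
DWL = ½ × 43 × 344/9 = 7396/9.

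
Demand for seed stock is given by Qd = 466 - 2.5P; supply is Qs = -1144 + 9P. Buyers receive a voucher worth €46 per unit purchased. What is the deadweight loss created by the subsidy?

Pre-subsidy: 466 - 2.5P = -1144 + 9P gives P* = 140, Q* = 116.
With the rebate, buyers effectively pay Pb = Ps − 46, where Ps is the price sellers receive.
Demand in terms of Ps becomes Qd = 466 − 2.5(Ps − 46) = 581 - 2.5Ps. Setting this equal to supply: 581 - 2.5Ps = -1144 + 9Ps, so Ps = 150.
Buyers pay Pb = 150 − 46 = 104; Q' = -1144 + 9·150 = 206.
The subsidy expands output by 206 − 116 = 90 past the efficient level; on those units the gap between marginal cost and willingness to pay runs from 0 up to 46.
DWL = ½ × 46 × 90 = 2070.

Deadweight loss = €2070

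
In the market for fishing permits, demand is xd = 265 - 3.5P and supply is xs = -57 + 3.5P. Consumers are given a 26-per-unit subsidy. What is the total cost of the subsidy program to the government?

Pre-subsidy: 265 - 3.5P = -57 + 3.5P gives P* = 46, x* = 104.
With the rebate, buyers effectively pay Pb = Ps − 26, where Ps is the price sellers receive.
Demand in terms of Ps becomes xd = 265 − 3.5(Ps − 26) = 356 - 3.5Ps. Setting this equal to supply: 356 - 3.5Ps = -57 + 3.5Ps, so Ps = 59.
Buyers pay Pb = 59 − 26 = 33; x' = -57 + 3.5·59 = 149.5.
Government outlay = subsidy × quantity = 26 × 149.5 = 3887.

Government cost = 3887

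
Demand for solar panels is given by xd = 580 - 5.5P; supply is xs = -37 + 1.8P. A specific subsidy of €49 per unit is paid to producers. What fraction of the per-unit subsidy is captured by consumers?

Pre-subsidy: 580 - 5.5P = -37 + 1.8P gives P* = 6170/73, x* = 8405/73.
With the subsidy, sellers receive Ps = Pb + 49 for each unit, where Pb is the price buyers pay.
Supply in terms of Pb becomes xs = -37 + 1.8(Pb + 49) = 51.2 + 1.8Pb. Setting this equal to demand: 580 - 5.5Pb = 51.2 + 1.8Pb, so Pb = 5288/73.
Sellers receive Ps = 5288/73 + 49 = 8865/73; x' = 580 − 5.5·(5288/73) = 13256/73.
Buyers' price falls by P* − Pb = 6170/73 − 5288/73 = 882/73; sellers' price rises by Ps − P* = 8865/73 − 6170/73 = 2695/73.
So consumers capture (882/73)/49 = 18/73 of each unit of subsidy.

Consumer share = 18/73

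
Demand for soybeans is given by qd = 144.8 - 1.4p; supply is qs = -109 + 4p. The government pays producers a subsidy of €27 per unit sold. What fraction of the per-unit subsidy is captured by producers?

Producer share = 7/27

Pre-subsidy: 144.8 - 1.4p = -109 + 4p gives p* = 47, q* = 79.
With the subsidy, sellers receive ps = pb + 27 for each unit, where pb is the price buyers pay.
Supply in terms of pb becomes qs = -109 + 4(pb + 27) = -1 + 4pb. Setting this equal to demand: 144.8 - 1.4pb = -1 + 4pb, so pb = 27.
Sellers receive ps = 27 + 27 = 54; q' = 144.8 − 1.4·27 = 107.
Buyers' price falls by p* − pb = 47 − 27 = 20; sellers' price rises by ps − p* = 54 − 47 = 7.
So producers capture 7/27 = 7/27 of each unit of subsidy.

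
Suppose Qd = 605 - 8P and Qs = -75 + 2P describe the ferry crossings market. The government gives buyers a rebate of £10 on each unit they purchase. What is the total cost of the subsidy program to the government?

Government cost = £770

Pre-subsidy: 605 - 8P = -75 + 2P gives P* = 68, Q* = 61.
With the rebate, buyers effectively pay Pb = Ps − 10, where Ps is the price sellers receive.
Demand in terms of Ps becomes Qd = 605 − 8(Ps − 10) = 685 - 8Ps. Setting this equal to supply: 685 - 8Ps = -75 + 2Ps, so Ps = 76.
Buyers pay Pb = 76 − 10 = 66; Q' = -75 + 2·76 = 77.
Government outlay = subsidy × quantity = 10 × 77 = 770.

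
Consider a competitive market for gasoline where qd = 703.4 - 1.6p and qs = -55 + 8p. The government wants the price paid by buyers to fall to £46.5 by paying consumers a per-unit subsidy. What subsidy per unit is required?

At a buyer price of 46.5, quantity demanded is 703.4 − 1.6·46.5 = 629.
Sellers supply 629 only when they receive ps with -55 + 8·ps = 629, i.e. ps = 85.5.
s = ps − pb = 85.5 − 46.5 = 39.

Required subsidy s = £39 per unit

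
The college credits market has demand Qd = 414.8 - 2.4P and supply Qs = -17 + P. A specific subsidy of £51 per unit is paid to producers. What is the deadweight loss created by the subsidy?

Deadweight loss = £918

Pre-subsidy: 414.8 - 2.4P = -17 + P gives P* = 127, Q* = 110.
With the subsidy, sellers receive Ps = Pb + 51 for each unit, where Pb is the price buyers pay.
Supply in terms of Pb becomes Qs = -17 + 1(Pb + 51) = 34 + Pb. Setting this equal to demand: 414.8 - 2.4Pb = 34 + Pb, so Pb = 112.
Sellers receive Ps = 112 + 51 = 163; Q' = 414.8 − 2.4·112 = 146.
The subsidy expands output by 146 − 110 = 36 past the efficient level; on those units the gap between marginal cost and willingness to pay runs from 0 up to 51.
DWL = ½ × 51 × 36 = 918.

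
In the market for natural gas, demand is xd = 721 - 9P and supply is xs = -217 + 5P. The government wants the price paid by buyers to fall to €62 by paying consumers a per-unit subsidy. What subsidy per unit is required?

At a buyer price of 62, quantity demanded is 721 − 9·62 = 163.
Sellers supply 163 only when they receive Ps with -217 + 5·Ps = 163, i.e. Ps = 76.
s = Ps − Pb = 76 − 62 = 14.

Required subsidy s = €14 per unit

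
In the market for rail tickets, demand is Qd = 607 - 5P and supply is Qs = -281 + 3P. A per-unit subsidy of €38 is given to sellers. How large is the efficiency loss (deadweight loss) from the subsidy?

Deadweight loss = €1353.75

Pre-subsidy: 607 - 5P = -281 + 3P gives P* = 111, Q* = 52.
With the subsidy, sellers receive Ps = Pb + 38 for each unit, where Pb is the price buyers pay.
Supply in terms of Pb becomes Qs = -281 + 3(Pb + 38) = -167 + 3Pb. Setting this equal to demand: 607 - 5Pb = -167 + 3Pb, so Pb = 96.75.
Sellers receive Ps = 96.75 + 38 = 134.75; Q' = 607 − 5·96.75 = 123.25.
The subsidy expands output by 123.25 − 52 = 71.25 past the efficient level; on those units the gap between marginal cost and willingness to pay runs from 0 up to 38.
DWL = ½ × 38 × 71.25 = 1353.75.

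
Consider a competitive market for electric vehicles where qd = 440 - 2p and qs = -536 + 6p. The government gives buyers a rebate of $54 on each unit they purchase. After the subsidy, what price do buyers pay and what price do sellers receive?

Pre-subsidy: 440 - 2p = -536 + 6p gives p* = 122, q* = 196.
With the rebate, buyers effectively pay pb = ps − 54, where ps is the price sellers receive.
Demand in terms of ps becomes qd = 440 − 2(ps − 54) = 548 - 2ps. Setting this equal to supply: 548 - 2ps = -536 + 6ps, so ps = 135.5.
Buyers pay pb = 135.5 − 54 = 81.5; q' = -536 + 6·135.5 = 277.

Buyers pay $81.5; sellers receive $135.5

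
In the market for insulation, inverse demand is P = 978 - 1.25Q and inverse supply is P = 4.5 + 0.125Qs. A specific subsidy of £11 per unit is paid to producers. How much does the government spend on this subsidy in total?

Pre-subsidy: 978 - 1.25Q = 4.5 + 0.125Q gives Q* = 708 and P* = 93.
With the subsidy, sellers receive Ps = Pb + 11 for each unit, where Pb is the price buyers pay.
On the curves, Pb = 978 - 1.25Q and Ps = 4.5 + 0.125Q; the wedge Ps − Pb = 11 gives 4.5 + 0.125Q − (978 - 1.25Q) = 11, so Q' = 716.
Then Pb = 978 − 1.25·716 = 83 and Ps = 4.5 + 0.125·716 = 94.
Government outlay = subsidy × quantity = 11 × 716 = 7876.

Government cost = £7876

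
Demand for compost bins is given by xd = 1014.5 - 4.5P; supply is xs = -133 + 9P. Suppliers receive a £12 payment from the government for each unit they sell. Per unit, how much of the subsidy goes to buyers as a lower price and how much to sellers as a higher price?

Pre-subsidy: 1014.5 - 4.5P = -133 + 9P gives P* = 85, x* = 632.
With the subsidy, sellers receive Ps = Pb + 12 for each unit, where Pb is the price buyers pay.
Supply in terms of Pb becomes xs = -133 + 9(Pb + 12) = -25 + 9Pb. Setting this equal to demand: 1014.5 - 4.5Pb = -25 + 9Pb, so Pb = 77.
Sellers receive Ps = 77 + 12 = 89; x' = 1014.5 − 4.5·77 = 668.
Buyers' price falls by P* − Pb = 85 − 77 = 8; sellers' price rises by Ps − P* = 89 − 85 = 4.

Buyers gain £8 per unit; sellers gain £4 per unit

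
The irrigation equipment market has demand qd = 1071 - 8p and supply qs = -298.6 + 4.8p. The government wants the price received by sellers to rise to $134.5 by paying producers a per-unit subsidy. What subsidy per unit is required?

Required subsidy s = $44 per unit

At a seller price of 134.5, quantity supplied is -298.6 + 4.8·134.5 = 347.
Buyers absorb 347 only when they pay pb with 1071 − 8·pb = 347, i.e. pb = 90.5.
s = ps − pb = 134.5 − 90.5 = 44.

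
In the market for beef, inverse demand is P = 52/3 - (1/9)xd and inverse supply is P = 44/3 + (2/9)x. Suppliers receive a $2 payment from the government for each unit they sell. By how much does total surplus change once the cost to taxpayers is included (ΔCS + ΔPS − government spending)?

Pre-subsidy: 52/3 - (1/9)x = 44/3 + (2/9)x gives x* = 8 and P* = 148/9.
With the subsidy, sellers receive Ps = Pb + 2 for each unit, where Pb is the price buyers pay.
On the curves, Pb = 52/3 - (1/9)x and Ps = 44/3 + (2/9)x; the wedge Ps − Pb = 2 gives 44/3 + (2/9)x − (52/3 - (1/9)x) = 2, so x' = 14.
Then Pb = 52/3 − (1/9)·14 = 142/9 and Ps = 44/3 + (2/9)·14 = 160/9.
ΔCS = ½(8 + 14)(148/9 − 142/9) = 22/3; ΔPS = ½(8 + 14)(160/9 − 148/9) = 44/3.
Government spending = 2 × 14 = 28.
Net change = 22/3 + 44/3 − 28 = -6. The loss equals the DWL triangle ½·2·6.

Net change in total surplus = -$6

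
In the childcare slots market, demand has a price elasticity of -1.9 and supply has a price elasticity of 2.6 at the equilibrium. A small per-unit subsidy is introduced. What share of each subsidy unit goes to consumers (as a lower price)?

For a small subsidy around the equilibrium, the benefit split depends on the relative slopes, which at a point are proportional to the elasticities.
Buyer share = εs/(εs + |εd|) = 2.6/(2.6 + 1.9) = 26/45; seller share = |εd|/(εs + |εd|) = 19/45.

Consumer share = 26/45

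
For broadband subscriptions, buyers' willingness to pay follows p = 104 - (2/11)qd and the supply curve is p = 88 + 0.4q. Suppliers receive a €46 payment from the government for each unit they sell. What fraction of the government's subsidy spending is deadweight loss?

Pre-subsidy: 104 - (2/11)q = 88 + 0.4q gives q* = 27.5 and p* = 99.
With the subsidy, sellers receive ps = pb + 46 for each unit, where pb is the price buyers pay.
On the curves, pb = 104 - (2/11)q and ps = 88 + 0.4q; the wedge ps − pb = 46 gives 88 + 0.4q − (104 - (2/11)q) = 46, so q' = 106.5625.
Then pb = 104 − (2/11)·106.5625 = 84.625 and ps = 88 + 0.4·106.5625 = 130.625.
ΔCS = ½(27.5 + 106.5625)(99 − 84.625) = 963.57421875; ΔPS = ½(27.5 + 106.5625)(130.625 − 99) = 2119.86328125.
Government spending = 46 × 106.5625 = 4901.875.
DWL = ½ × 46 × (106.5625 − 27.5) = 1818.4375; fraction = 1818.4375 / 4901.875 = 23/62.

DWL / government spending = 23/62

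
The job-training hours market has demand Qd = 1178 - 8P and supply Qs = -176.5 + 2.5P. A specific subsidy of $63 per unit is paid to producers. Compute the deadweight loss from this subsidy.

Deadweight loss = $3780

Pre-subsidy: 1178 - 8P = -176.5 + 2.5P gives P* = 129, Q* = 146.
With the subsidy, sellers receive Ps = Pb + 63 for each unit, where Pb is the price buyers pay.
Supply in terms of Pb becomes Qs = -176.5 + 2.5(Pb + 63) = -19 + 2.5Pb. Setting this equal to demand: 1178 - 8Pb = -19 + 2.5Pb, so Pb = 114.
Sellers receive Ps = 114 + 63 = 177; Q' = 1178 − 8·114 = 266.
The subsidy expands output by 266 − 146 = 120 past the efficient level; on those units the gap between marginal cost and willingness to pay runs from 0 up to 63.
DWL = ½ × 63 × 120 = 3780.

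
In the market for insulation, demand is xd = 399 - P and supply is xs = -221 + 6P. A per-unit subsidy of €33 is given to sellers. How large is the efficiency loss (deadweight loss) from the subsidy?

Pre-subsidy: 399 - P = -221 + 6P gives P* = 620/7, x* = 2173/7.
With the subsidy, sellers receive Ps = Pb + 33 for each unit, where Pb is the price buyers pay.
Supply in terms of Pb becomes xs = -221 + 6(Pb + 33) = -23 + 6Pb. Setting this equal to demand: 399 - Pb = -23 + 6Pb, so Pb = 422/7.
Sellers receive Ps = 422/7 + 33 = 653/7; x' = 399 − 1·(422/7) = 2371/7.
The subsidy expands output by 2371/7 − 2173/7 = 198/7 past the efficient level; on those units the gap between marginal cost and willingness to pay runs from 0 up to 33.
DWL = ½ × 33 × 198/7 = 3267/7.

Deadweight loss = 3267/7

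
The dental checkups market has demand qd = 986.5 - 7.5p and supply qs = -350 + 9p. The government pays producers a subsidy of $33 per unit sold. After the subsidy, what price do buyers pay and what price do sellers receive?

Pre-subsidy: 986.5 - 7.5p = -350 + 9p gives p* = 81, q* = 379.
With the subsidy, sellers receive ps = pb + 33 for each unit, where pb is the price buyers pay.
Supply in terms of pb becomes qs = -350 + 9(pb + 33) = -53 + 9pb. Setting this equal to demand: 986.5 - 7.5pb = -53 + 9pb, so pb = 63.
Sellers receive ps = 63 + 33 = 96; q' = 986.5 − 7.5·63 = 514.

Buyers pay $63; sellers receive $96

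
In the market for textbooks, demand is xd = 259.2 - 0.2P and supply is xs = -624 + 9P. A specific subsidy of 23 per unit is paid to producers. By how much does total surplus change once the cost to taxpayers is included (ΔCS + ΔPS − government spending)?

Pre-subsidy: 259.2 - 0.2P = -624 + 9P gives P* = 96, x* = 240.
With the subsidy, sellers receive Ps = Pb + 23 for each unit, where Pb is the price buyers pay.
Supply in terms of Pb becomes xs = -624 + 9(Pb + 23) = -417 + 9Pb. Setting this equal to demand: 259.2 - 0.2Pb = -417 + 9Pb, so Pb = 73.5.
Sellers receive Ps = 73.5 + 23 = 96.5; x' = 259.2 − 0.2·73.5 = 244.5.
ΔCS = ½(240 + 244.5)(96 − 73.5) = 5450.625; ΔPS = ½(240 + 244.5)(96.5 − 96) = 121.125.
Government spending = 23 × 244.5 = 5623.5.
Net change = 5450.625 + 121.125 − 5623.5 = -51.75. The loss equals the DWL triangle ½·23·4.5.

Net change in total surplus = -51.75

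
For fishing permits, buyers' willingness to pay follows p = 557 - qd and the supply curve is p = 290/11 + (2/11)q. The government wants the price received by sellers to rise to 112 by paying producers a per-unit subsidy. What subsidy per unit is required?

Required subsidy s = 26 per unit

At a seller price of 112, quantity supplied is -145 + 5.5·112 = 471.
Buyers absorb 471 only when they pay pb = 557 − 1·471 = 86.
s = ps − pb = 112 − 86 = 26.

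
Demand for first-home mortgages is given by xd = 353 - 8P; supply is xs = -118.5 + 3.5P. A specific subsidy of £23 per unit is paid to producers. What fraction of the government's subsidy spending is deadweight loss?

Pre-subsidy: 353 - 8P = -118.5 + 3.5P gives P* = 41, x* = 25.
With the subsidy, sellers receive Ps = Pb + 23 for each unit, where Pb is the price buyers pay.
Supply in terms of Pb becomes xs = -118.5 + 3.5(Pb + 23) = -38 + 3.5Pb. Setting this equal to demand: 353 - 8Pb = -38 + 3.5Pb, so Pb = 34.
Sellers receive Ps = 34 + 23 = 57; x' = 353 − 8·34 = 81.
ΔCS = ½(25 + 81)(41 − 34) = 371; ΔPS = ½(25 + 81)(57 − 41) = 848.
Government spending = 23 × 81 = 1863.
DWL = ½ × 23 × (81 − 25) = 644; fraction = 644 / 1863 = 28/81.

DWL / government spending = 28/81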